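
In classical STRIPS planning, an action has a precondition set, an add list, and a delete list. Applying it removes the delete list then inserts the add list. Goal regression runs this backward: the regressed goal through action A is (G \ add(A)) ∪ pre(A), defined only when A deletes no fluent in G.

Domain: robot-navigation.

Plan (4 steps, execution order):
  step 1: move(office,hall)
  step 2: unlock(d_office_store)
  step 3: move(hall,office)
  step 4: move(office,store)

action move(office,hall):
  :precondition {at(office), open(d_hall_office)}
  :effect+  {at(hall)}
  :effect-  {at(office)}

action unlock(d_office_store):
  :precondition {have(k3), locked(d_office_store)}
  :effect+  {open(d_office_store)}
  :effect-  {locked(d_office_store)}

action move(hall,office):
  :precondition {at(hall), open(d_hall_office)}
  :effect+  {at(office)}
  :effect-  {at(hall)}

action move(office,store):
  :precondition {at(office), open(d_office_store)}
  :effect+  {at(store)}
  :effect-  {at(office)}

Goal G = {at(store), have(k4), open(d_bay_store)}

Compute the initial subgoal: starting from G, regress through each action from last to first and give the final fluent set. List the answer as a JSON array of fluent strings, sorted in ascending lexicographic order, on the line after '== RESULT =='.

Regress step by step:
  through step 4 (move(office,store)): drop {at(store)}, keep {have(k4), open(d_bay_store)}, require {at(office), open(d_office_store)}
    → {at(office), have(k4), open(d_bay_store), open(d_office_store)}
  through step 3 (move(hall,office)): drop {at(office)}, keep {have(k4), open(d_bay_store), open(d_office_store)}, require {at(hall), open(d_hall_office)}
    → {at(hall), have(k4), open(d_bay_store), open(d_hall_office), open(d_office_store)}
  through step 2 (unlock(d_office_store)): drop {open(d_office_store)}, keep {at(hall), have(k4), open(d_bay_store), open(d_hall_office)}, require {have(k3), locked(d_office_store)}
    → {at(hall), have(k3), have(k4), locked(d_office_store), open(d_bay_store), open(d_hall_office)}
  through step 1 (move(office,hall)): drop {at(hall)}, keep {have(k3), have(k4), locked(d_office_store), open(d_bay_store), open(d_hall_office)}, require {at(office), open(d_hall_office)}
    → {at(office), have(k3), have(k4), locked(d_office_store), open(d_bay_store), open(d_hall_office)}

== RESULT ==
["at(office)", "have(k3)", "have(k4)", "locked(d_office_store)", "open(d_bay_store)", "open(d_hall_office)"]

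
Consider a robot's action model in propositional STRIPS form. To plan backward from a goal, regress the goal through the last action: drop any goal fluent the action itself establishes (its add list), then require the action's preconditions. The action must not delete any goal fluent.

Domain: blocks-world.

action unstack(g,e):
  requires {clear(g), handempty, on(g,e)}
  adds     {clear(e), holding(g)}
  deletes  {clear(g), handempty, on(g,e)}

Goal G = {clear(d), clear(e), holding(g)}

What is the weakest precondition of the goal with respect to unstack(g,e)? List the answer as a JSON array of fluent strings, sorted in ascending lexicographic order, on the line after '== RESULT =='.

Regress:
  G ∩ del = {}  (empty — regression defined)
  G \ add = {clear(d), clear(e), holding(g)} \ {clear(e), holding(g)} = {clear(d)}
  ∪ pre   = {clear(d)} ∪ {clear(g), handempty, on(g,e)}
          = {clear(d), clear(g), handempty, on(g,e)}

== RESULT ==
["clear(d)", "clear(g)", "handempty", "on(g,e)"]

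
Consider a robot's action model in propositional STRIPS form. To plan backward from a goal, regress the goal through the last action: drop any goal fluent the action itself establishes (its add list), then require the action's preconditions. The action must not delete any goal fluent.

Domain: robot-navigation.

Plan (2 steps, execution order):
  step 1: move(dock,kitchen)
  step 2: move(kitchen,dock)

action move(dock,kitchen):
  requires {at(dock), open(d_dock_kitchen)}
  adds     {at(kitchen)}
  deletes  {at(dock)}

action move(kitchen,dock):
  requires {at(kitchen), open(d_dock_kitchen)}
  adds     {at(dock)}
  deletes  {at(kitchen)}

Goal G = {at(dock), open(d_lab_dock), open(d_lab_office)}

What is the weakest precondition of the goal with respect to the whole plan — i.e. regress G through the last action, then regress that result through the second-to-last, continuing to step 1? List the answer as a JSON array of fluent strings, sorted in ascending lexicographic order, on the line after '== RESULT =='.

Regress step by step:
  through step 2 (move(kitchen,dock)): drop {at(dock)}, keep {open(d_lab_dock), open(d_lab_office)}, require {at(kitchen), open(d_dock_kitchen)}
    → {at(kitchen), open(d_dock_kitchen), open(d_lab_dock), open(d_lab_office)}
  through step 1 (move(dock,kitchen)): drop {at(kitchen)}, keep {open(d_dock_kitchen), open(d_lab_dock), open(d_lab_office)}, require {at(dock), open(d_dock_kitchen)}
    → {at(dock), open(d_dock_kitchen), open(d_lab_dock), open(d_lab_office)}

== RESULT ==
["at(dock)", "open(d_dock_kitchen)", "open(d_lab_dock)", "open(d_lab_office)"]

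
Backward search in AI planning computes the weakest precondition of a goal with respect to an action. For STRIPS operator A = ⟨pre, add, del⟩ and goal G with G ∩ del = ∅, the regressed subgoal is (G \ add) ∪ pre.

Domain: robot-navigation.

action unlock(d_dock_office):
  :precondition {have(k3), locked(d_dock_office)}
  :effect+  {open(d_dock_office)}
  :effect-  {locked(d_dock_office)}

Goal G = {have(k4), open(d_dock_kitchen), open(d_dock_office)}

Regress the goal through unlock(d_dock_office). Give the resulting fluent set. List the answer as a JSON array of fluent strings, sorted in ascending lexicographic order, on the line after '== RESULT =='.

Compute (G \ add) ∪ pre:
  G ∩ del = {}  (empty — regression defined)
  G \ add = {have(k4), open(d_dock_kitchen), open(d_dock_office)} \ {open(d_dock_office)} = {have(k4), open(d_dock_kitchen)}
  ∪ pre   = {have(k4), open(d_dock_kitchen)} ∪ {have(k3), locked(d_dock_office)}
          = {have(k3), have(k4), locked(d_dock_office), open(d_dock_kitchen)}

== RESULT ==
["have(k3)", "have(k4)", "locked(d_dock_office)", "open(d_dock_kitchen)"]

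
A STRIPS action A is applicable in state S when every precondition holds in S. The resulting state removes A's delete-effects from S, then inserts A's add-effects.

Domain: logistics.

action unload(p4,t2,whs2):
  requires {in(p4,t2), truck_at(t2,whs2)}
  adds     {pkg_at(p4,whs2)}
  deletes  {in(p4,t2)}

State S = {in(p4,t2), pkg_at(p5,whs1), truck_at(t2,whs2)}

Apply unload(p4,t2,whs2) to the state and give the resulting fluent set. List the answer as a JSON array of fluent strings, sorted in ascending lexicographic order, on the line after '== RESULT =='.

Progress:
  pre ⊆ S: {in(p4,t2), truck_at(t2,whs2)} ⊆ S  — applicable
  S \ del = {pkg_at(p5,whs1), truck_at(t2,whs2)}
  ∪ add   = {pkg_at(p4,whs2), pkg_at(p5,whs1), truck_at(t2,whs2)}

== RESULT ==
["pkg_at(p4,whs2)", "pkg_at(p5,whs1)", "truck_at(t2,whs2)"]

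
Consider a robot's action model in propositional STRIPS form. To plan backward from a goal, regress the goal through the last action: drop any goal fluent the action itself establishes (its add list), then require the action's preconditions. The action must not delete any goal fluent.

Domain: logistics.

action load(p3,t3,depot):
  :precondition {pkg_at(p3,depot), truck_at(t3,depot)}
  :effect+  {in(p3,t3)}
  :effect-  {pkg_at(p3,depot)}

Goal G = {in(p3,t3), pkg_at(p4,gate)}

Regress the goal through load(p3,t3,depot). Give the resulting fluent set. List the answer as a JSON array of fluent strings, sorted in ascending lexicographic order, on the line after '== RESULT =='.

Compute (G \ add) ∪ pre:
  G ∩ del = {}  (empty — regression defined)
  G \ add = {in(p3,t3), pkg_at(p4,gate)} \ {in(p3,t3)} = {pkg_at(p4,gate)}
  ∪ pre   = {pkg_at(p4,gate)} ∪ {pkg_at(p3,depot), truck_at(t3,depot)}
          = {pkg_at(p3,depot), pkg_at(p4,gate), truck_at(t3,depot)}

== RESULT ==
["pkg_at(p3,depot)", "pkg_at(p4,gate)", "truck_at(t3,depot)"]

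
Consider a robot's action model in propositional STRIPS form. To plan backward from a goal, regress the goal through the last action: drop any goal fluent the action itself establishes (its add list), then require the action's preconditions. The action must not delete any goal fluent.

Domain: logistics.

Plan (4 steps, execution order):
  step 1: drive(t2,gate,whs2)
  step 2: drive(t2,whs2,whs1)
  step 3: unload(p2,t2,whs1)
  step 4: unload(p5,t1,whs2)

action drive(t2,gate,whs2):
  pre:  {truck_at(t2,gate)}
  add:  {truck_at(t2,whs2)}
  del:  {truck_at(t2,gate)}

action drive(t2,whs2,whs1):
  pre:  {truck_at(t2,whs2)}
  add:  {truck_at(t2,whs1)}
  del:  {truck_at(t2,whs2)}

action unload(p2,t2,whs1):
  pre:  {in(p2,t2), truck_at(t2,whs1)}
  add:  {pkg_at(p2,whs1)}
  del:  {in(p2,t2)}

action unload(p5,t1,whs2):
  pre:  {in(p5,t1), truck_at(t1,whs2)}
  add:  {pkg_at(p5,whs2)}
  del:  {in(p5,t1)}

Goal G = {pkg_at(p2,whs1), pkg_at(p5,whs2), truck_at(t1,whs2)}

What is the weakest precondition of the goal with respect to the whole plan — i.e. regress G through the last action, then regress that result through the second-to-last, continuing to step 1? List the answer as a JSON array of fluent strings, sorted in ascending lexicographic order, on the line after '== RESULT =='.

Regress step by step:
  through step 4 (unload(p5,t1,whs2)): drop {pkg_at(p5,whs2)}, keep {pkg_at(p2,whs1), truck_at(t1,whs2)}, require {in(p5,t1), truck_at(t1,whs2)}
    → {in(p5,t1), pkg_at(p2,whs1), truck_at(t1,whs2)}
  through step 3 (unload(p2,t2,whs1)): drop {pkg_at(p2,whs1)}, keep {in(p5,t1), truck_at(t1,whs2)}, require {in(p2,t2), truck_at(t2,whs1)}
    → {in(p2,t2), in(p5,t1), truck_at(t1,whs2), truck_at(t2,whs1)}
  through step 2 (drive(t2,whs2,whs1)): drop {truck_at(t2,whs1)}, keep {in(p2,t2), in(p5,t1), truck_at(t1,whs2)}, require {truck_at(t2,whs2)}
    → {in(p2,t2), in(p5,t1), truck_at(t1,whs2), truck_at(t2,whs2)}
  through step 1 (drive(t2,gate,whs2)): drop {truck_at(t2,whs2)}, keep {in(p2,t2), in(p5,t1), truck_at(t1,whs2)}, require {truck_at(t2,gate)}
    → {in(p2,t2), in(p5,t1), truck_at(t1,whs2), truck_at(t2,gate)}

== RESULT ==
["in(p2,t2)", "in(p5,t1)", "truck_at(t1,whs2)", "truck_at(t2,gate)"]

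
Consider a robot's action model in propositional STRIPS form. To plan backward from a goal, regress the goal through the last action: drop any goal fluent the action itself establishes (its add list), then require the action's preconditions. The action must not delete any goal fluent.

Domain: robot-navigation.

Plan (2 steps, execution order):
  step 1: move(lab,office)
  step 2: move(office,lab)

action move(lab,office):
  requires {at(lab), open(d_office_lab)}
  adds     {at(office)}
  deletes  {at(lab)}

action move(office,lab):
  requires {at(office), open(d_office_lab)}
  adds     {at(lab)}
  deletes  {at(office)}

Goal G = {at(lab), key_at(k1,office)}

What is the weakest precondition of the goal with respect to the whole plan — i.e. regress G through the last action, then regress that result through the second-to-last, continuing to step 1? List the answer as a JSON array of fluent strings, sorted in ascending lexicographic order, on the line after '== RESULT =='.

Regress step by step:
  through step 2 (move(office,lab)): drop {at(lab)}, keep {key_at(k1,office)}, require {at(office), open(d_office_lab)}
    → {at(office), key_at(k1,office), open(d_office_lab)}
  through step 1 (move(lab,office)): drop {at(office)}, keep {key_at(k1,office), open(d_office_lab)}, require {at(lab), open(d_office_lab)}
    → {at(lab), key_at(k1,office), open(d_office_lab)}

== RESULT ==
["at(lab)", "key_at(k1,office)", "open(d_office_lab)"]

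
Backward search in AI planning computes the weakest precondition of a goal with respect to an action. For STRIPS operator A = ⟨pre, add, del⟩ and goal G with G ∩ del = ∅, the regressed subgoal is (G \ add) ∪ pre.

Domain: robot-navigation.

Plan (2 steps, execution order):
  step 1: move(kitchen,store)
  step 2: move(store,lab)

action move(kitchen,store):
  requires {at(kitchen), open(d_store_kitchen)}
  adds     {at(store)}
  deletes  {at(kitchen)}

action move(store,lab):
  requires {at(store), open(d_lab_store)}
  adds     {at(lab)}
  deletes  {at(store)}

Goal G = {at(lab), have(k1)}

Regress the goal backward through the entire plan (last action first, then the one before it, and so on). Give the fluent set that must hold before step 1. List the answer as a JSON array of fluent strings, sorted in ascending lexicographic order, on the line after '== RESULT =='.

Work backward from the goal:
  through step 2 (move(store,lab)): drop {at(lab)}, keep {have(k1)}, require {at(store), open(d_lab_store)}
    → {at(store), have(k1), open(d_lab_store)}
  through step 1 (move(kitchen,store)): drop {at(store)}, keep {have(k1), open(d_lab_store)}, require {at(kitchen), open(d_store_kitchen)}
    → {at(kitchen), have(k1), open(d_lab_store), open(d_store_kitchen)}

== RESULT ==
["at(kitchen)", "have(k1)", "open(d_lab_store)", "open(d_store_kitchen)"]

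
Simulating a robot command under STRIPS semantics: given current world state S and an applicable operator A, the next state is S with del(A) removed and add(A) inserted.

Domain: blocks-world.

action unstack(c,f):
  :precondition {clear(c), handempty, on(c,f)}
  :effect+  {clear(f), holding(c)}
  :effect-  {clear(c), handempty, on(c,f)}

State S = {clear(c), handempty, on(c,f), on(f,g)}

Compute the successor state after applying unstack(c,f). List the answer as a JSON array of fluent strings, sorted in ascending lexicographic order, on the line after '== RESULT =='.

Progress:
  pre ⊆ S: {clear(c), handempty, on(c,f)} ⊆ S  — applicable
  S \ del = {on(f,g)}
  ∪ add   = {clear(f), holding(c), on(f,g)}

== RESULT ==
["clear(f)", "holding(c)", "on(f,g)"]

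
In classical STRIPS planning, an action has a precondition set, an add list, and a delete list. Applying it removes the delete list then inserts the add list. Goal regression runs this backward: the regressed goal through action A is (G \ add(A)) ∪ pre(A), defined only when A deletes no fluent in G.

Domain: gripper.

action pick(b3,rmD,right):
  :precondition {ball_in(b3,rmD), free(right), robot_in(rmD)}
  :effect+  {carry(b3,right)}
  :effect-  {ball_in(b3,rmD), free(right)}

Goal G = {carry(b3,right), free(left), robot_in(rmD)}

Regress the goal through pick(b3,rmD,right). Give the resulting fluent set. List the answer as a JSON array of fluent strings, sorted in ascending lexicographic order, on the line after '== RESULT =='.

Regress:
  G ∩ del = {}  (empty — regression defined)
  G \ add = {carry(b3,right), free(left), robot_in(rmD)} \ {carry(b3,right)} = {free(left), robot_in(rmD)}
  ∪ pre   = {free(left), robot_in(rmD)} ∪ {ball_in(b3,rmD), free(right), robot_in(rmD)}
          = {ball_in(b3,rmD), free(left), free(right), robot_in(rmD)}

== RESULT ==
["ball_in(b3,rmD)", "free(left)", "free(right)", "robot_in(rmD)"]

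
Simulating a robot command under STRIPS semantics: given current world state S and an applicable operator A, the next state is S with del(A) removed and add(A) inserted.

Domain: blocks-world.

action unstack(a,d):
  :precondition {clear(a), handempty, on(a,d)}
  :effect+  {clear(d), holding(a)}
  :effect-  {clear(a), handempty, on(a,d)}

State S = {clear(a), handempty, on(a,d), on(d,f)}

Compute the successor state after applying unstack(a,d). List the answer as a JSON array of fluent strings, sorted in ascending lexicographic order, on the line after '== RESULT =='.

Compute (S \ del) ∪ add:
  pre ⊆ S: {clear(a), handempty, on(a,d)} ⊆ S  — applicable
  S \ del = {on(d,f)}
  ∪ add   = {clear(d), holding(a), on(d,f)}

== RESULT ==
["clear(d)", "holding(a)", "on(d,f)"]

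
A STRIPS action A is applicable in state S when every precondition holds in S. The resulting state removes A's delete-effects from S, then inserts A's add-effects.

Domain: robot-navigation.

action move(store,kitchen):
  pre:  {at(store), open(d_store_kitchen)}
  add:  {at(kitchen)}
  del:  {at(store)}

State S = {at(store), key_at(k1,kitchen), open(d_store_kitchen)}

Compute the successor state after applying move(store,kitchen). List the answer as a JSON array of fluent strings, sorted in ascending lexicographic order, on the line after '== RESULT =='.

Compute (S \ del) ∪ add:
  pre ⊆ S: {at(store), open(d_store_kitchen)} ⊆ S  — applicable
  S \ del = {key_at(k1,kitchen), open(d_store_kitchen)}
  ∪ add   = {at(kitchen), key_at(k1,kitchen), open(d_store_kitchen)}

== RESULT ==
["at(kitchen)", "key_at(k1,kitchen)", "open(d_store_kitchen)"]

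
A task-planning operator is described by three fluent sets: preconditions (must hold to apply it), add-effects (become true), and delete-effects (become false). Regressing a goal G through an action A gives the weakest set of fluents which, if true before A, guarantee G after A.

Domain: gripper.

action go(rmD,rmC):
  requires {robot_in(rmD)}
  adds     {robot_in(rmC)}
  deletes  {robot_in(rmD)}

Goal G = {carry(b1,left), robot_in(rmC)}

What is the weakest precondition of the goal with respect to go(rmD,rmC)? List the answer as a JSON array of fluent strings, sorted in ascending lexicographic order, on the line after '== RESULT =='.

Regress:
  G ∩ del = {}  (empty — regression defined)
  G \ add = {carry(b1,left), robot_in(rmC)} \ {robot_in(rmC)} = {carry(b1,left)}
  ∪ pre   = {carry(b1,left)} ∪ {robot_in(rmD)}
          = {carry(b1,left), robot_in(rmD)}

== RESULT ==
["carry(b1,left)", "robot_in(rmD)"]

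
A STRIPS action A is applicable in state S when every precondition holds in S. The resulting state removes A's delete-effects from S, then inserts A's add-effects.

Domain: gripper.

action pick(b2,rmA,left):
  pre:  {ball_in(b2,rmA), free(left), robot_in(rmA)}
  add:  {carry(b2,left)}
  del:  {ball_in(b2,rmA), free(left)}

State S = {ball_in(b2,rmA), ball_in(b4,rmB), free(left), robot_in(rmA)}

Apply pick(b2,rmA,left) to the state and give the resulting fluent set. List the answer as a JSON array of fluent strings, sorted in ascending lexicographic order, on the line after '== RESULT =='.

Compute (S \ del) ∪ add:
  pre ⊆ S: {ball_in(b2,rmA), free(left), robot_in(rmA)} ⊆ S  — applicable
  S \ del = {ball_in(b4,rmB), robot_in(rmA)}
  ∪ add   = {ball_in(b4,rmB), carry(b2,left), robot_in(rmA)}

== RESULT ==
["ball_in(b4,rmB)", "carry(b2,left)", "robot_in(rmA)"]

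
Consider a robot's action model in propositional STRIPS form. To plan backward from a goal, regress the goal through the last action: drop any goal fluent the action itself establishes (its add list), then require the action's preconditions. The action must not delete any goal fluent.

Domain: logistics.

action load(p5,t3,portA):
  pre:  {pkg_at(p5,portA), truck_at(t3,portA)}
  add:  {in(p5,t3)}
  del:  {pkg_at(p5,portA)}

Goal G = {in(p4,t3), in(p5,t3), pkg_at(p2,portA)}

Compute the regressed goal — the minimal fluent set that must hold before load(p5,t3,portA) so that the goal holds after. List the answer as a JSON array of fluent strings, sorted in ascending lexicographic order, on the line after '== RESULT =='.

Regress:
  G ∩ del = {}  (empty — regression defined)
  G \ add = {in(p4,t3), in(p5,t3), pkg_at(p2,portA)} \ {in(p5,t3)} = {in(p4,t3), pkg_at(p2,portA)}
  ∪ pre   = {in(p4,t3), pkg_at(p2,portA)} ∪ {pkg_at(p5,portA), truck_at(t3,portA)}
          = {in(p4,t3), pkg_at(p2,portA), pkg_at(p5,portA), truck_at(t3,portA)}

== RESULT ==
["in(p4,t3)", "pkg_at(p2,portA)", "pkg_at(p5,portA)", "truck_at(t3,portA)"]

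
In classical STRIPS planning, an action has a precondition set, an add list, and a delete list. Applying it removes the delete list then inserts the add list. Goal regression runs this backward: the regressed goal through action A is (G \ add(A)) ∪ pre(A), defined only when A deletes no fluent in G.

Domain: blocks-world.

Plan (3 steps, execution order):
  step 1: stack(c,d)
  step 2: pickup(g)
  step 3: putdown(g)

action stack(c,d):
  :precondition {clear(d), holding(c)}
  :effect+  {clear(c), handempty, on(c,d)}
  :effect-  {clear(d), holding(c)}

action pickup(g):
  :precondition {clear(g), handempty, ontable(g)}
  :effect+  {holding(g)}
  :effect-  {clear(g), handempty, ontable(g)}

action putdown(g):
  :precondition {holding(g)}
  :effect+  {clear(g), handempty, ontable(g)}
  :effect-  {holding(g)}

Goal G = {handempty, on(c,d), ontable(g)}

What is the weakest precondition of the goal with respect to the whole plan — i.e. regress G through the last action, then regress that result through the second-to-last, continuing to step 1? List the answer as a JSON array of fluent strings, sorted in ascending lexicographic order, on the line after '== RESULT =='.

Regress step by step:
  through step 3 (putdown(g)): drop {handempty, ontable(g)}, keep {on(c,d)}, require {holding(g)}
    → {holding(g), on(c,d)}
  through step 2 (pickup(g)): drop {holding(g)}, keep {on(c,d)}, require {clear(g), handempty, ontable(g)}
    → {clear(g), handempty, on(c,d), ontable(g)}
  through step 1 (stack(c,d)): drop {handempty, on(c,d)}, keep {clear(g), ontable(g)}, require {clear(d), holding(c)}
    → {clear(d), clear(g), holding(c), ontable(g)}

== RESULT ==
["clear(d)", "clear(g)", "holding(c)", "ontable(g)"]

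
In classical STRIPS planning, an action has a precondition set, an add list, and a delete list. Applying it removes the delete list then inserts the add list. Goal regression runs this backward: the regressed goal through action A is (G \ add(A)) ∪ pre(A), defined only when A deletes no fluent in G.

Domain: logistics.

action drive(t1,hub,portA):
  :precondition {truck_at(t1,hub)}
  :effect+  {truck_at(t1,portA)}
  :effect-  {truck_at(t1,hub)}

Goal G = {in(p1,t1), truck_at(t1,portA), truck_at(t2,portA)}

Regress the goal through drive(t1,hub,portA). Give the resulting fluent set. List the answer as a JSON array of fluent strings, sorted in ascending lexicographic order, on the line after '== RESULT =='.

Compute (G \ add) ∪ pre:
  G ∩ del = {}  (empty — regression defined)
  G \ add = {in(p1,t1), truck_at(t1,portA), truck_at(t2,portA)} \ {truck_at(t1,portA)} = {in(p1,t1), truck_at(t2,portA)}
  ∪ pre   = {in(p1,t1), truck_at(t2,portA)} ∪ {truck_at(t1,hub)}
          = {in(p1,t1), truck_at(t1,hub), truck_at(t2,portA)}

== RESULT ==
["in(p1,t1)", "truck_at(t1,hub)", "truck_at(t2,portA)"]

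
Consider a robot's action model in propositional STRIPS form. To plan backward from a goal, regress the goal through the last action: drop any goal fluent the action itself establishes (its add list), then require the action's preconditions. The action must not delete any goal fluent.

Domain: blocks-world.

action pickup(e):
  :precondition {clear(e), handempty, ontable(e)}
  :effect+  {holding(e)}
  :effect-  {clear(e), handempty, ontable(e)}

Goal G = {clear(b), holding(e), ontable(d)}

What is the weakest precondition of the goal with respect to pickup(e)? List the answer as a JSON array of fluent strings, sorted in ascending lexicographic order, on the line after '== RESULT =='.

Compute (G \ add) ∪ pre:
  G ∩ del = {}  (empty — regression defined)
  G \ add = {clear(b), holding(e), ontable(d)} \ {holding(e)} = {clear(b), ontable(d)}
  ∪ pre   = {clear(b), ontable(d)} ∪ {clear(e), handempty, ontable(e)}
          = {clear(b), clear(e), handempty, ontable(d), ontable(e)}

== RESULT ==
["clear(b)", "clear(e)", "handempty", "ontable(d)", "ontable(e)"]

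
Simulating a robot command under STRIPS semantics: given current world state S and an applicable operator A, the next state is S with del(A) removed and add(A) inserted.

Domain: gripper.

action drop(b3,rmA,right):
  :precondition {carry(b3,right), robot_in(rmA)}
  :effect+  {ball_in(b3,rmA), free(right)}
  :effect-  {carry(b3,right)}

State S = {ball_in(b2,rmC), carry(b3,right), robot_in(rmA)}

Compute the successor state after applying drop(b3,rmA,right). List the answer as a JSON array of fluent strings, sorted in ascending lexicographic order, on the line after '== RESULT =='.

Progress:
  pre ⊆ S: {carry(b3,right), robot_in(rmA)} ⊆ S  — applicable
  S \ del = {ball_in(b2,rmC), robot_in(rmA)}
  ∪ add   = {ball_in(b2,rmC), ball_in(b3,rmA), free(right), robot_in(rmA)}

== RESULT ==
["ball_in(b2,rmC)", "ball_in(b3,rmA)", "free(right)", "robot_in(rmA)"]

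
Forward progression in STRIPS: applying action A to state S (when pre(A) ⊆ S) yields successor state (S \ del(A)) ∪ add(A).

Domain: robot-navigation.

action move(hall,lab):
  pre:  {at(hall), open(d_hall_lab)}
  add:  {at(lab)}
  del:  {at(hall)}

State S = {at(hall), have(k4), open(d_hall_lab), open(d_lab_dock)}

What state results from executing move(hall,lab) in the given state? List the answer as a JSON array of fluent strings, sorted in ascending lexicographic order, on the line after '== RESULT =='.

Compute (S \ del) ∪ add:
  pre ⊆ S: {at(hall), open(d_hall_lab)} ⊆ S  — applicable
  S \ del = {have(k4), open(d_hall_lab), open(d_lab_dock)}
  ∪ add   = {at(lab), have(k4), open(d_hall_lab), open(d_lab_dock)}

== RESULT ==
["at(lab)", "have(k4)", "open(d_hall_lab)", "open(d_lab_dock)"]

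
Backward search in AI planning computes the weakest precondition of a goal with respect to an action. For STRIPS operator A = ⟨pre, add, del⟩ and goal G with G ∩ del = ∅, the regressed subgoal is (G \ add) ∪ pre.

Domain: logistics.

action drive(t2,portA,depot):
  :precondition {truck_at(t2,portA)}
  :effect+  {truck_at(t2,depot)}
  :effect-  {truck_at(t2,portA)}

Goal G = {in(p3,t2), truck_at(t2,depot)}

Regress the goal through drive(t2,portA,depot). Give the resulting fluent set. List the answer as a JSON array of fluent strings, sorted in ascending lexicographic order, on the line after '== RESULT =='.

Compute (G \ add) ∪ pre:
  G ∩ del = {}  (empty — regression defined)
  G \ add = {in(p3,t2), truck_at(t2,depot)} \ {truck_at(t2,depot)} = {in(p3,t2)}
  ∪ pre   = {in(p3,t2)} ∪ {truck_at(t2,portA)}
          = {in(p3,t2), truck_at(t2,portA)}

== RESULT ==
["in(p3,t2)", "truck_at(t2,portA)"]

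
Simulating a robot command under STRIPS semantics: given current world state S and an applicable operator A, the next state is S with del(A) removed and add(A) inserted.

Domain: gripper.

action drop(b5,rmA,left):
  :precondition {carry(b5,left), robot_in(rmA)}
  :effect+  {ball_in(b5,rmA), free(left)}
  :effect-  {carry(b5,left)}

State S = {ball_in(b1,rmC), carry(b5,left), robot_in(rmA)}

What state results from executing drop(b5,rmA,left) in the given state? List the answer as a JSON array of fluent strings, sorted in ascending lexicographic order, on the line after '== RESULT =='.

Progress:
  pre ⊆ S: {carry(b5,left), robot_in(rmA)} ⊆ S  — applicable
  S \ del = {ball_in(b1,rmC), robot_in(rmA)}
  ∪ add   = {ball_in(b1,rmC), ball_in(b5,rmA), free(left), robot_in(rmA)}

== RESULT ==
["ball_in(b1,rmC)", "ball_in(b5,rmA)", "free(left)", "robot_in(rmA)"]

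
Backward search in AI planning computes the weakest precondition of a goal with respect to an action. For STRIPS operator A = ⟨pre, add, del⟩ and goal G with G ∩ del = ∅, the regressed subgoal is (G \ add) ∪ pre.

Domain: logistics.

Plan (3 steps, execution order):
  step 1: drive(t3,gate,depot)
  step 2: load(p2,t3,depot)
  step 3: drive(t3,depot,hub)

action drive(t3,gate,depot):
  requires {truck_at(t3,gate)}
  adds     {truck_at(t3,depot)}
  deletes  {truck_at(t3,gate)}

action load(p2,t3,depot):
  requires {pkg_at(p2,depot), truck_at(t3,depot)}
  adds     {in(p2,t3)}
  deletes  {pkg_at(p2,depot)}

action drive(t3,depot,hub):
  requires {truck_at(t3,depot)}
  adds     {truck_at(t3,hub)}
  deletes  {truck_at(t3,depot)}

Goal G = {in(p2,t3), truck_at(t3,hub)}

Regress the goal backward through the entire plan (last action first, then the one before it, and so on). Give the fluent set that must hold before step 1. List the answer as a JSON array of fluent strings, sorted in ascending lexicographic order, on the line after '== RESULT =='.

Work backward from the goal:
  through step 3 (drive(t3,depot,hub)): drop {truck_at(t3,hub)}, keep {in(p2,t3)}, require {truck_at(t3,depot)}
    → {in(p2,t3), truck_at(t3,depot)}
  through step 2 (load(p2,t3,depot)): drop {in(p2,t3)}, keep {truck_at(t3,depot)}, require {pkg_at(p2,depot), truck_at(t3,depot)}
    → {pkg_at(p2,depot), truck_at(t3,depot)}
  through step 1 (drive(t3,gate,depot)): drop {truck_at(t3,depot)}, keep {pkg_at(p2,depot)}, require {truck_at(t3,gate)}
    → {pkg_at(p2,depot), truck_at(t3,gate)}

== RESULT ==
["pkg_at(p2,depot)", "truck_at(t3,gate)"]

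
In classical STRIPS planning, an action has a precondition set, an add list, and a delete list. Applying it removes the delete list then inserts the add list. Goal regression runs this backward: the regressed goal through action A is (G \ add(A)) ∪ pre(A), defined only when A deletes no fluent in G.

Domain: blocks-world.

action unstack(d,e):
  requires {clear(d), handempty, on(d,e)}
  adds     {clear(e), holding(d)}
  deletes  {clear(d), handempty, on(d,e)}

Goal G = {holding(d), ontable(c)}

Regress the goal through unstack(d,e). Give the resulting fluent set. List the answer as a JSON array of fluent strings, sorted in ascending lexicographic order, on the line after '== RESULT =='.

Compute (G \ add) ∪ pre:
  G ∩ del = {}  (empty — regression defined)
  G \ add = {holding(d), ontable(c)} \ {clear(e), holding(d)} = {ontable(c)}
  ∪ pre   = {ontable(c)} ∪ {clear(d), handempty, on(d,e)}
          = {clear(d), handempty, on(d,e), ontable(c)}

== RESULT ==
["clear(d)", "handempty", "on(d,e)", "ontable(c)"]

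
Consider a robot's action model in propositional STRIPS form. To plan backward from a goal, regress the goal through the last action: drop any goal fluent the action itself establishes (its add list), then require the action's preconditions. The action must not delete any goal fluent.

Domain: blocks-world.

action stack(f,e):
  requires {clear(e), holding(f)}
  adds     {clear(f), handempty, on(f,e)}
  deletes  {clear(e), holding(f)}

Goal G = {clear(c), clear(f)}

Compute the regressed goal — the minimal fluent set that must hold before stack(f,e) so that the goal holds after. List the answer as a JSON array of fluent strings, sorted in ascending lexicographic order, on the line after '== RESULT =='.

Compute (G \ add) ∪ pre:
  G ∩ del = {}  (empty — regression defined)
  G \ add = {clear(c), clear(f)} \ {clear(f), handempty, on(f,e)} = {clear(c)}
  ∪ pre   = {clear(c)} ∪ {clear(e), holding(f)}
          = {clear(c), clear(e), holding(f)}

== RESULT ==
["clear(c)", "clear(e)", "holding(f)"]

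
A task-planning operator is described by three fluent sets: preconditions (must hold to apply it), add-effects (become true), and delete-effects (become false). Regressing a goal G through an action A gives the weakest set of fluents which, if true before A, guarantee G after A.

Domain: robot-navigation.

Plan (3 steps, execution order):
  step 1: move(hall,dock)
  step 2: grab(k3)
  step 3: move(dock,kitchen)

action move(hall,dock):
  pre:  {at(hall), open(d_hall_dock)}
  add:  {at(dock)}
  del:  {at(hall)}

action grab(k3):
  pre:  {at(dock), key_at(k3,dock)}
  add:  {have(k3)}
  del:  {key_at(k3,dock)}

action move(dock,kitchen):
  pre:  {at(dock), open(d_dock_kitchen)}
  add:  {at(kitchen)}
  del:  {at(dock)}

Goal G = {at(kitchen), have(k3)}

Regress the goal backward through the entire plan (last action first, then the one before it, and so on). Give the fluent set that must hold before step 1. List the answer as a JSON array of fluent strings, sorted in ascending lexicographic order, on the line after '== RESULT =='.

Regress step by step:
  through step 3 (move(dock,kitchen)): drop {at(kitchen)}, keep {have(k3)}, require {at(dock), open(d_dock_kitchen)}
    → {at(dock), have(k3), open(d_dock_kitchen)}
  through step 2 (grab(k3)): drop {have(k3)}, keep {at(dock), open(d_dock_kitchen)}, require {at(dock), key_at(k3,dock)}
    → {at(dock), key_at(k3,dock), open(d_dock_kitchen)}
  through step 1 (move(hall,dock)): drop {at(dock)}, keep {key_at(k3,dock), open(d_dock_kitchen)}, require {at(hall), open(d_hall_dock)}
    → {at(hall), key_at(k3,dock), open(d_dock_kitchen), open(d_hall_dock)}

== RESULT ==
["at(hall)", "key_at(k3,dock)", "open(d_dock_kitchen)", "open(d_hall_dock)"]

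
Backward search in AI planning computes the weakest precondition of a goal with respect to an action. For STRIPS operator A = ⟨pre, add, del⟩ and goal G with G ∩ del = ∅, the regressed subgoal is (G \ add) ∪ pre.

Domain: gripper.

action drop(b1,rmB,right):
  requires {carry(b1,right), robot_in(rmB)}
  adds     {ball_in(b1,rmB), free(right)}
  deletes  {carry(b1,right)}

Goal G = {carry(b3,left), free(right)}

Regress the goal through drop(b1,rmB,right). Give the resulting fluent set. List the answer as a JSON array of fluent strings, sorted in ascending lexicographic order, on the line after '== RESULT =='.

Compute (G \ add) ∪ pre:
  G ∩ del = {}  (empty — regression defined)
  G \ add = {carry(b3,left), free(right)} \ {ball_in(b1,rmB), free(right)} = {carry(b3,left)}
  ∪ pre   = {carry(b3,left)} ∪ {carry(b1,right), robot_in(rmB)}
          = {carry(b1,right), carry(b3,left), robot_in(rmB)}

== RESULT ==
["carry(b1,right)", "carry(b3,left)", "robot_in(rmB)"]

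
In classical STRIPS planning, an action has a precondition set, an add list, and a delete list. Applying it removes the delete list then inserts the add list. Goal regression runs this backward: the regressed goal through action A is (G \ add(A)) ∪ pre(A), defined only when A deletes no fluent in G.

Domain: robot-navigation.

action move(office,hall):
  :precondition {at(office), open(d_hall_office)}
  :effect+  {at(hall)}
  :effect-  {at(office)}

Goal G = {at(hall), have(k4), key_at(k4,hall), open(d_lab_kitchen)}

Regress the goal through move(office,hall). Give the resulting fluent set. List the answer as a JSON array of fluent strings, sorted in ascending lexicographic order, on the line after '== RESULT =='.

Regress:
  G ∩ del = {}  (empty — regression defined)
  G \ add = {at(hall), have(k4), key_at(k4,hall), open(d_lab_kitchen)} \ {at(hall)} = {have(k4), key_at(k4,hall), open(d_lab_kitchen)}
  ∪ pre   = {have(k4), key_at(k4,hall), open(d_lab_kitchen)} ∪ {at(office), open(d_hall_office)}
          = {at(office), have(k4), key_at(k4,hall), open(d_hall_office), open(d_lab_kitchen)}

== RESULT ==
["at(office)", "have(k4)", "key_at(k4,hall)", "open(d_hall_office)", "open(d_lab_kitchen)"]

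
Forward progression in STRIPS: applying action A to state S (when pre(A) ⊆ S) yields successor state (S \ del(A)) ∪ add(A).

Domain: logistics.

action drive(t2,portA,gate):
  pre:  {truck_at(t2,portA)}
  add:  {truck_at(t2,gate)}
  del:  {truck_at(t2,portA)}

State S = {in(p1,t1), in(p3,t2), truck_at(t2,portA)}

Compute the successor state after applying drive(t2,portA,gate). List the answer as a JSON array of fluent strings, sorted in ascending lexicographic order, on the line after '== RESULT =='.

Progress:
  pre ⊆ S: {truck_at(t2,portA)} ⊆ S  — applicable
  S \ del = {in(p1,t1), in(p3,t2)}
  ∪ add   = {in(p1,t1), in(p3,t2), truck_at(t2,gate)}

== RESULT ==
["in(p1,t1)", "in(p3,t2)", "truck_at(t2,gate)"]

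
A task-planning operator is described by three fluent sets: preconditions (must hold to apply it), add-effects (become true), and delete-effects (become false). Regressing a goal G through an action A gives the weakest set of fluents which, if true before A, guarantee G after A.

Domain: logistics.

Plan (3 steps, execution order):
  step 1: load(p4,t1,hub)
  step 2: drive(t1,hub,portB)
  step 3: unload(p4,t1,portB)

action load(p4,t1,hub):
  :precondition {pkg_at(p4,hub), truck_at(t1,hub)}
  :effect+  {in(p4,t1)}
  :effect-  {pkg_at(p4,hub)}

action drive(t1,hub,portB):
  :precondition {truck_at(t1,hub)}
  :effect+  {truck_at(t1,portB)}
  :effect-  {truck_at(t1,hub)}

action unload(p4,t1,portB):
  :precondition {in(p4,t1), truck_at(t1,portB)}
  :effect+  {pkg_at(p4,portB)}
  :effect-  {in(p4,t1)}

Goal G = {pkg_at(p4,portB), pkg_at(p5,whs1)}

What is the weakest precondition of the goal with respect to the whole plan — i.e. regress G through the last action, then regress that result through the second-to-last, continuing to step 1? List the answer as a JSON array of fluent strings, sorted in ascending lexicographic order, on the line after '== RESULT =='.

Work backward from the goal:
  through step 3 (unload(p4,t1,portB)): drop {pkg_at(p4,portB)}, keep {pkg_at(p5,whs1)}, require {in(p4,t1), truck_at(t1,portB)}
    → {in(p4,t1), pkg_at(p5,whs1), truck_at(t1,portB)}
  through step 2 (drive(t1,hub,portB)): drop {truck_at(t1,portB)}, keep {in(p4,t1), pkg_at(p5,whs1)}, require {truck_at(t1,hub)}
    → {in(p4,t1), pkg_at(p5,whs1), truck_at(t1,hub)}
  through step 1 (load(p4,t1,hub)): drop {in(p4,t1)}, keep {pkg_at(p5,whs1), truck_at(t1,hub)}, require {pkg_at(p4,hub), truck_at(t1,hub)}
    → {pkg_at(p4,hub), pkg_at(p5,whs1), truck_at(t1,hub)}

== RESULT ==
["pkg_at(p4,hub)", "pkg_at(p5,whs1)", "truck_at(t1,hub)"]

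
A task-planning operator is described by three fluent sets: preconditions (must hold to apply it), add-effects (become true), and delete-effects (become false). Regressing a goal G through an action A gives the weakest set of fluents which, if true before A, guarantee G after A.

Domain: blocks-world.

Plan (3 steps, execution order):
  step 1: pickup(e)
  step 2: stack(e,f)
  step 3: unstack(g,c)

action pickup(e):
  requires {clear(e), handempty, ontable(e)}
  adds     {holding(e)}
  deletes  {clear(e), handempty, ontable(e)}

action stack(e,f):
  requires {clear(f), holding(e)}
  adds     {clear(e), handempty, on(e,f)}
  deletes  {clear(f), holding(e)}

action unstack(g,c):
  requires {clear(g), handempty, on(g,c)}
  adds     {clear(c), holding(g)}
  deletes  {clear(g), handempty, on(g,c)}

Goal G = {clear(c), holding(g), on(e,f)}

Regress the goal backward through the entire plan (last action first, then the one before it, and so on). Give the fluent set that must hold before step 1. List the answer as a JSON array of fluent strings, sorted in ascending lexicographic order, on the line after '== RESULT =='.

Regress step by step:
  through step 3 (unstack(g,c)): drop {clear(c), holding(g)}, keep {on(e,f)}, require {clear(g), handempty, on(g,c)}
    → {clear(g), handempty, on(e,f), on(g,c)}
  through step 2 (stack(e,f)): drop {handempty, on(e,f)}, keep {clear(g), on(g,c)}, require {clear(f), holding(e)}
    → {clear(f), clear(g), holding(e), on(g,c)}
  through step 1 (pickup(e)): drop {holding(e)}, keep {clear(f), clear(g), on(g,c)}, require {clear(e), handempty, ontable(e)}
    → {clear(e), clear(f), clear(g), handempty, on(g,c), ontable(e)}

== RESULT ==
["clear(e)", "clear(f)", "clear(g)", "handempty", "on(g,c)", "ontable(e)"]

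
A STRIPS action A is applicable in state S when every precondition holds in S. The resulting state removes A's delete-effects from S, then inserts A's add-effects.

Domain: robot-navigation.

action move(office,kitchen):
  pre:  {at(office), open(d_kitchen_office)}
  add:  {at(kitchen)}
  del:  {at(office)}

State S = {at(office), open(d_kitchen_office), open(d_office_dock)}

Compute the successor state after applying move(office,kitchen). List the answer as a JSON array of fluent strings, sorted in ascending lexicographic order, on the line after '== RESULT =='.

Compute (S \ del) ∪ add:
  pre ⊆ S: {at(office), open(d_kitchen_office)} ⊆ S  — applicable
  S \ del = {open(d_kitchen_office), open(d_office_dock)}
  ∪ add   = {at(kitchen), open(d_kitchen_office), open(d_office_dock)}

== RESULT ==
["at(kitchen)", "open(d_kitchen_office)", "open(d_office_dock)"]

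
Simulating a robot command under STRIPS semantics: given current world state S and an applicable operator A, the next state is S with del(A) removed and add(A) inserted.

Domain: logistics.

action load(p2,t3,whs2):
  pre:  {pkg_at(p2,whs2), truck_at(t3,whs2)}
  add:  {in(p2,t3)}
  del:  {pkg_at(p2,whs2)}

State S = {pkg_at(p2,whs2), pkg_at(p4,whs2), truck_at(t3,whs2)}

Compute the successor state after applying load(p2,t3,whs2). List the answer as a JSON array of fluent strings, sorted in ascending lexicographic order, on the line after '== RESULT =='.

Progress:
  pre ⊆ S: {pkg_at(p2,whs2), truck_at(t3,whs2)} ⊆ S  — applicable
  S \ del = {pkg_at(p4,whs2), truck_at(t3,whs2)}
  ∪ add   = {in(p2,t3), pkg_at(p4,whs2), truck_at(t3,whs2)}

== RESULT ==
["in(p2,t3)", "pkg_at(p4,whs2)", "truck_at(t3,whs2)"]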